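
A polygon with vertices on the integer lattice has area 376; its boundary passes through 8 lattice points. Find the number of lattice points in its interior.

373

From Pick's theorem, I = A − B/2 + 1 = 376 − 8/2 + 1 = 373.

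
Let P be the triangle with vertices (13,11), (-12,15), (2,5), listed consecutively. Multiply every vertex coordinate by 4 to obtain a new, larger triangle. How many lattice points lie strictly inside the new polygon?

1545

Using the shoelace formula, 2A = |[13·15 − (-12)·11] + [(-12)·5 − 2·15] + [2·11 − 13·5]| = 194, so the area is 97.
Summing gcd(|Δx|,|Δy|) over the edges gives the boundary count: gcd(25,4) + gcd(14,10) + gcd(11,6) = 1+2+1 = 4.
Scaling by 4 multiplies the area by 4² = 16 (so the new area is 1552) and multiplies the boundary lattice-point count by 4, giving 16.
By Pick's theorem, the interior count of the dilated polygon is 1552 − 16/2 + 1 = 1545.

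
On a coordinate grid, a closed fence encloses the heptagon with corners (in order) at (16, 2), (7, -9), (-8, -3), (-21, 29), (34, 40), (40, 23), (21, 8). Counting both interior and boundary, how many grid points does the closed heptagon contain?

By the shoelace formula, twice the signed area is |[16·(-9) − 7·2] + [7·(-3) − (-8)·(-9)] + [(-8)·29 − (-21)·(-3)] + [(-21)·40 − 34·29] + [34·23 − 40·40] + [40·8 − 21·23] + [21·2 − 16·8]| = 3439, so the area is 1719.5.
Summing gcd(|Δx|,|Δy|) over the edges gives the boundary count: gcd(9,11) + gcd(15,6) + gcd(13,32) + gcd(55,11) + gcd(6,17) + gcd(19,15) + gcd(5,6) = 1+3+1+11+1+1+1 = 19.
Pick's theorem gives I = A − B/2 + 1 = 1719.5 − 19/2 + 1 = 1711, so the closed region contains I + B = 1711 + 19 = 1730 lattice points.

1730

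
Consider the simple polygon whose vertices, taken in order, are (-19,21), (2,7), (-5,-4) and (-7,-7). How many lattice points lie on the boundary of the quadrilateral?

Along each edge there are gcd(|Δx|,|Δy|)+1 lattice points, so counting each shared vertex once the boundary has gcd(21,14) + gcd(7,11) + gcd(2,3) + gcd(12,28) = 7+1+1+4 = 13.

13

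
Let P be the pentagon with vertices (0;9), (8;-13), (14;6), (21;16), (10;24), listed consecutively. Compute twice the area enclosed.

690

The shoelace formula gives twice the area as |[0·(-13) − 8·9] + [8·6 − 14·(-13)] + [14·16 − 21·6] + [21·24 − 10·16] + [10·9 − 0·24]| = 690, so the area is 345.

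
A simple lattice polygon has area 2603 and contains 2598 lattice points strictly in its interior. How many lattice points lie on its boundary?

12

Pick's theorem gives A = I + B/2 − 1, so B = 2(A − I + 1) = 2(2603 − 2598 + 1) = 12.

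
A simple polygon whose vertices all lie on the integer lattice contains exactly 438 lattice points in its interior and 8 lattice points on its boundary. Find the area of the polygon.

Pick's theorem states A = I + B/2 − 1, so A = 438 + 8/2 − 1 = 441.

441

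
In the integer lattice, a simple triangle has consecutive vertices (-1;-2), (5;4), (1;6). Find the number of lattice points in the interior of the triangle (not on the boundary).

14

The shoelace formula gives twice the area as |((-1)·4 − 5·(-2)) + (5·6 − 1·4) + (1·(-2) − (-1)·6)| = 36, so the area is 18.
Along each edge there are gcd(|Δx|,|Δy|)+1 lattice points, so counting each shared vertex once the boundary has gcd(6,6) + gcd(4,2) + gcd(2,8) = 6+2+2 = 10.
Pick's theorem gives I = A − B/2 + 1 = 18 − 10/2 + 1 = 14.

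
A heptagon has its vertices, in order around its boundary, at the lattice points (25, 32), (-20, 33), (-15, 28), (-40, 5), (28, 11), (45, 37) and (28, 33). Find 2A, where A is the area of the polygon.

By the shoelace formula, twice the signed area is |[25·33 − (-20)·32] + [(-20)·28 − (-15)·33] + [(-15)·5 − (-40)·28] + [(-40)·11 − 28·5] + [28·37 − 45·11] + [45·33 − 28·37] + [28·32 − 25·33]| = 2926, so the area is 1463.

2926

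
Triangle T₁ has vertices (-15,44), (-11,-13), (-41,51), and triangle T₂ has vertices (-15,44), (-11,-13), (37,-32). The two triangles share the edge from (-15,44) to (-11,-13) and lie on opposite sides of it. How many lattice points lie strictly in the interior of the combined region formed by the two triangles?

The union is the simple quadrilateral with vertices (-15,44), (-41,51), (-11,-13), (37,-32) in order.
Using the shoelace formula, 2A = |[(-15)·51 − (-41)·44] + [(-41)·(-13) − (-11)·51] + [(-11)·(-32) − 37·(-13)] + [37·44 − (-15)·(-32)]| = 4114, so the area is 2057.
Along each edge there are gcd(|Δx|,|Δy|)+1 lattice points, so counting each shared vertex once the boundary has gcd(26,7) + gcd(30,64) + gcd(48,19) + gcd(52,76) = 1+2+1+4 = 8.
By Pick's theorem I = A − B/2 + 1 = 2057 − 8/2 + 1 = 2054.

2054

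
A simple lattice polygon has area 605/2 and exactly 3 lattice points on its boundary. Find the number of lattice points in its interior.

From Pick's theorem, I = A − B/2 + 1 = 605/2 − 3/2 + 1 = 302.

302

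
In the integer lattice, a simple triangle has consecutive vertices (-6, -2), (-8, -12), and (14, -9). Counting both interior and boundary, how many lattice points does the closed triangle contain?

Using the shoelace formula, 2A = |((-6)·(-12) − (-8)·(-2)) + ((-8)·(-9) − 14·(-12)) + (14·(-2) − (-6)·(-9))| = 214, so the area is 107.
Along each edge there are gcd(|Δx|,|Δy|)+1 lattice points, so counting each shared vertex once the boundary has gcd(2,10) + gcd(22,3) + gcd(20,7) = 2+1+1 = 4.
Pick's theorem gives I = A − B/2 + 1 = 107 − 4/2 + 1 = 106, so the closed region contains I + B = 106 + 4 = 110 lattice points.

110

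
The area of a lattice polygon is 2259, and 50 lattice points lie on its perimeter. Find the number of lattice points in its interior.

2235

Pick's theorem A = I + B/2 − 1 rearranges to I = A − B/2 + 1 = 2259 − 50/2 + 1 = 2235.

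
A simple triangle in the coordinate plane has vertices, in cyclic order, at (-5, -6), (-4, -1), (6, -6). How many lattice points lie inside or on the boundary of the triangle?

37

The shoelace formula gives twice the area as |((-5)·(-1) − (-4)·(-6)) + ((-4)·(-6) − 6·(-1)) + (6·(-6) − (-5)·(-6))| = 55, so the area is 55/2.
The number of boundary lattice points is Σ gcd(|Δx|,|Δy|) = gcd(1,5) + gcd(10,5) + gcd(11,0) = 1+5+11 = 17.
Pick's theorem gives I = A − B/2 + 1 = 55/2 − 17/2 + 1 = 20, so the closed region contains I + B = 20 + 17 = 37 lattice points.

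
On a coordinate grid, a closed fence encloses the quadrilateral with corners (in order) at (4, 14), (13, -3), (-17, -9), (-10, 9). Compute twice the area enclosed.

781

By the shoelace formula, twice the signed area is |[4·(-3) − 13·14] + [13·(-9) − (-17)·(-3)] + [(-17)·9 − (-10)·(-9)] + [(-10)·14 − 4·9]| = 781, so the area is 781/2.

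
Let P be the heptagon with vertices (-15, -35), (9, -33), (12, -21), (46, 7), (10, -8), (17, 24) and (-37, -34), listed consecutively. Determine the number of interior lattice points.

1544

By the shoelace formula, twice the signed area is |[(-15)·(-33) − 9·(-35)] + [9·(-21) − 12·(-33)] + [12·7 − 46·(-21)] + [46·(-8) − 10·7] + [10·24 − 17·(-8)] + [17·(-34) − (-37)·24] + [(-37)·(-35) − (-15)·(-34)]| = 3100, so the area is 1550.
Along each edge there are gcd(|Δx|,|Δy|)+1 lattice points, so counting each shared vertex once the boundary has gcd(24,2) + gcd(3,12) + gcd(34,28) + gcd(36,15) + gcd(7,32) + gcd(54,58) + gcd(22,1) = 2+3+2+3+1+2+1 = 14.
Pick's theorem gives I = A − B/2 + 1 = 1550 − 14/2 + 1 = 1544.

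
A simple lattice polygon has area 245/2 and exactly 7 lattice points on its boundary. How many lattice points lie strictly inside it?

From Pick's theorem, I = A − B/2 + 1 = 245/2 − 7/2 + 1 = 120.

120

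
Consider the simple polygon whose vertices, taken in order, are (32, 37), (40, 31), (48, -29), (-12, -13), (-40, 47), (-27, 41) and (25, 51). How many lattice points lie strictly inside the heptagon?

Using the shoelace formula, 2A = |[32·31 − 40·37] + [40·(-29) − 48·31] + [48·(-13) − (-12)·(-29)] + [(-12)·47 − (-40)·(-13)] + [(-40)·41 − (-27)·47] + [(-27)·51 − 25·41] + [25·37 − 32·51]| = 8672, so the area is 4336.
The number of boundary lattice points is Σ gcd(|Δx|,|Δy|) = gcd(8,6) + gcd(8,60) + gcd(60,16) + gcd(28,60) + gcd(13,6) + gcd(52,10) + gcd(7,14) = 2+4+4+4+1+2+7 = 24.
Pick's theorem gives I = A − B/2 + 1 = 4336 − 24/2 + 1 = 4325.

4325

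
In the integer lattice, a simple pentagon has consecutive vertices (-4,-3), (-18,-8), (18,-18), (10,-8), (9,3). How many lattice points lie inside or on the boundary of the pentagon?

289

By the shoelace formula, twice the signed area is |((-4)·(-8) − (-18)·(-3)) + ((-18)·(-18) − 18·(-8)) + (18·(-8) − 10·(-18)) + (10·3 − 9·(-8)) + (9·(-3) − (-4)·3)| = 569, so the area is 569/2.
Along each edge there are gcd(|Δx|,|Δy|)+1 lattice points, so counting each shared vertex once the boundary has gcd(14,5) + gcd(36,10) + gcd(8,10) + gcd(1,11) + gcd(13,6) = 1+2+2+1+1 = 7.
Pick's theorem gives I = A − B/2 + 1 = 569/2 − 7/2 + 1 = 282, so the closed region contains I + B = 282 + 7 = 289 lattice points.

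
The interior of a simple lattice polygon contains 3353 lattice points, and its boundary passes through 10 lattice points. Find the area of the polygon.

Pick's theorem states A = I + B/2 − 1, so A = 3353 + 10/2 − 1 = 3357.

3357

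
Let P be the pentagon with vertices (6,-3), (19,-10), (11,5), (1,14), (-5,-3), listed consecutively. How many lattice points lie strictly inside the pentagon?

Using the shoelace formula, 2A = |[6·(-10) − 19·(-3)] + [19·5 − 11·(-10)] + [11·14 − 1·5] + [1·(-3) − (-5)·14] + [(-5)·(-3) − 6·(-3)]| = 451, so the area is 451/2.
Along each edge there are gcd(|Δx|,|Δy|)+1 lattice points, so counting each shared vertex once the boundary has gcd(13,7) + gcd(8,15) + gcd(10,9) + gcd(6,17) + gcd(11,0) = 1+1+1+1+11 = 15.
By Pick's theorem A = I + B/2 − 1, so I = 451/2 − 15/2 + 1 = 219.

219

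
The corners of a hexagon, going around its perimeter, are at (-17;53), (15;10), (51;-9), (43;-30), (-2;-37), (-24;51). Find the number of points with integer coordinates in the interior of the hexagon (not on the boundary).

By the shoelace formula, twice the signed area is |[(-17)·10 − 15·53] + [15·(-9) − 51·10] + [51·(-30) − 43·(-9)] + [43·(-37) − (-2)·(-30)] + [(-2)·51 − (-24)·(-37)] + [(-24)·53 − (-17)·51]| = 5799, so the area is 5799/2.
Summing gcd(|Δx|,|Δy|) over the edges gives the boundary count: gcd(32,43) + gcd(36,19) + gcd(8,21) + gcd(45,7) + gcd(22,88) + gcd(7,2) = 1+1+1+1+22+1 = 27.
By Pick's theorem A = I + B/2 − 1, so I = 5799/2 − 27/2 + 1 = 2887.

2887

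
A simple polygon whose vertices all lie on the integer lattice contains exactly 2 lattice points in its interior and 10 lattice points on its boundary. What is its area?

Pick's theorem states A = I + B/2 − 1, so A = 2 + 10/2 − 1 = 6.

6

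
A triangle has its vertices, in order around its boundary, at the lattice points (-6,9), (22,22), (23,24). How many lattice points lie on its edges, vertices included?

3

The number of boundary lattice points is Σ gcd(|Δx|,|Δy|) = gcd(28,13) + gcd(1,2) + gcd(29,15) = 1+1+1 = 3.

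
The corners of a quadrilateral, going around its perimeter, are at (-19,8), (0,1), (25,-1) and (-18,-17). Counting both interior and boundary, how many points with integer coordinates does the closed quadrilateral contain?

480

By the shoelace formula, twice the signed area is |((-19)·1 − 0·8) + (0·(-1) − 25·1) + (25·(-17) − (-18)·(-1)) + ((-18)·8 − (-19)·(-17))| = 954, so the area is 477.
Summing gcd(|Δx|,|Δy|) over the edges gives the boundary count: gcd(19,7) + gcd(25,2) + gcd(43,16) + gcd(1,25) = 1+1+1+1 = 4.
Pick's theorem gives I = A − B/2 + 1 = 477 − 4/2 + 1 = 476, so the closed region contains I + B = 476 + 4 = 480 lattice points.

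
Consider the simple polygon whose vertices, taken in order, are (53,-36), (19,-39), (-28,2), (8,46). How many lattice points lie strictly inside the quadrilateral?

3231

The shoelace formula gives twice the area as |[53·(-39) − 19·(-36)] + [19·2 − (-28)·(-39)] + [(-28)·46 − 8·2] + [8·(-36) − 53·46]| = 6467, so the area is 6467/2.
The number of boundary lattice points is Σ gcd(|Δx|,|Δy|) = gcd(34,3) + gcd(47,41) + gcd(36,44) + gcd(45,82) = 1+1+4+1 = 7.
Pick's theorem gives I = A − B/2 + 1 = 6467/2 − 7/2 + 1 = 3231.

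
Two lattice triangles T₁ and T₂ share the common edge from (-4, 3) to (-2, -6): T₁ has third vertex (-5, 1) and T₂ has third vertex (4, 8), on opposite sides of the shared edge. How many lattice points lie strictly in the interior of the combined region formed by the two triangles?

The union is the simple quadrilateral with vertices (-4, 3), (-5, 1), (-2, -6), (4, 8) in order.
By the shoelace formula, twice the signed area is |[(-4)·1 − (-5)·3] + [(-5)·(-6) − (-2)·1] + [(-2)·8 − 4·(-6)] + [4·3 − (-4)·8]| = 95, so the area is 95/2.
Summing gcd(|Δx|,|Δy|) over the edges gives the boundary count: gcd(1,2) + gcd(3,7) + gcd(6,14) + gcd(8,5) = 1+1+2+1 = 5.
By Pick's theorem I = A − B/2 + 1 = 95/2 − 5/2 + 1 = 46.

46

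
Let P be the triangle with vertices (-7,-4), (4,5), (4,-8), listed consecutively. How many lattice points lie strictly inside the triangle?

65

Using the shoelace formula, 2A = |[(-7)·5 − 4·(-4)] + [4·(-8) − 4·5] + [4·(-4) − (-7)·(-8)]| = 143, so the area is 143/2.
Along each edge there are gcd(|Δx|,|Δy|)+1 lattice points, so counting each shared vertex once the boundary has gcd(11,9) + gcd(0,13) + gcd(11,4) = 1+13+1 = 15.
Pick's theorem gives I = A − B/2 + 1 = 143/2 − 15/2 + 1 = 65.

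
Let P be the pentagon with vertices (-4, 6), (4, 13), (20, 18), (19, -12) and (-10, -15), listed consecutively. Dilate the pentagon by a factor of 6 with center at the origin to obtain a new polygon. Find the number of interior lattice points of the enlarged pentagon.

Using the shoelace formula, 2A = |((-4)·13 − 4·6) + (4·18 − 20·13) + (20·(-12) − 19·18) + (19·(-15) − (-10)·(-12)) + ((-10)·6 − (-4)·(-15))| = 1371, so the area is 685.5.
Along each edge there are gcd(|Δx|,|Δy|)+1 lattice points, so counting each shared vertex once the boundary has gcd(8,7) + gcd(16,5) + gcd(1,30) + gcd(29,3) + gcd(6,21) = 1+1+1+1+3 = 7.
Scaling by 6 multiplies the area by 6² = 36 (so the new area is 24678) and multiplies the boundary lattice-point count by 6, giving 42.
By Pick's theorem, the interior count of the dilated polygon is 24678 − 42/2 + 1 = 24658.

24658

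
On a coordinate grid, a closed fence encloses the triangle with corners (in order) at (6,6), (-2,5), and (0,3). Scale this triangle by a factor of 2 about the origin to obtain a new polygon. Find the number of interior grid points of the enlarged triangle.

31

Using the shoelace formula, 2A = |[6·5 − (-2)·6] + [(-2)·3 − 0·5] + [0·6 − 6·3]| = 18, so the area is 9.
Summing gcd(|Δx|,|Δy|) over the edges gives the boundary count: gcd(8,1) + gcd(2,2) + gcd(6,3) = 1+2+3 = 6.
Scaling by 2 multiplies the area by 2² = 4 (so the new area is 36) and multiplies the boundary lattice-point count by 2, giving 12.
By Pick's theorem, the interior count of the dilated polygon is 36 − 12/2 + 1 = 31.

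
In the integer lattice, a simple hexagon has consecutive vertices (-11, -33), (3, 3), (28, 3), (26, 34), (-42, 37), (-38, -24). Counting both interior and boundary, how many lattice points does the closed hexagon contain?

The shoelace formula gives twice the area as |((-11)·3 − 3·(-33)) + (3·3 − 28·3) + (28·34 − 26·3) + (26·37 − (-42)·34) + ((-42)·(-24) − (-38)·37) + ((-38)·(-33) − (-11)·(-24))| = 6659, so the area is 6659/2.
Along each edge there are gcd(|Δx|,|Δy|)+1 lattice points, so counting each shared vertex once the boundary has gcd(14,36) + gcd(25,0) + gcd(2,31) + gcd(68,3) + gcd(4,61) + gcd(27,9) = 2+25+1+1+1+9 = 39.
Pick's theorem gives I = A − B/2 + 1 = 6659/2 − 39/2 + 1 = 3311, so the closed region contains I + B = 3311 + 39 = 3350 lattice points.

3350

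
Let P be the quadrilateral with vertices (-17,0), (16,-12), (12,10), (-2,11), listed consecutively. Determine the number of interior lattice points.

The shoelace formula gives twice the area as |((-17)·(-12) − 16·0) + (16·10 − 12·(-12)) + (12·11 − (-2)·10) + ((-2)·0 − (-17)·11)| = 847, so the area is 423.5.
The number of boundary lattice points is Σ gcd(|Δx|,|Δy|) = gcd(33,12) + gcd(4,22) + gcd(14,1) + gcd(15,11) = 3+2+1+1 = 7.
Pick's theorem gives I = A − B/2 + 1 = 423.5 − 7/2 + 1 = 421.

421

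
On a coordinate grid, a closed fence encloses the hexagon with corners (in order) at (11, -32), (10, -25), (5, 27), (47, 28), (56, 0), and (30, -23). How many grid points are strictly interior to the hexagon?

The shoelace formula gives twice the area as |(11·(-25) − 10·(-32)) + (10·27 − 5·(-25)) + (5·28 − 47·27) + (47·0 − 56·28) + (56·(-23) − 30·0) + (30·(-32) − 11·(-23))| = 4252, so the area is 2126.
The number of boundary lattice points is Σ gcd(|Δx|,|Δy|) = gcd(1,7) + gcd(5,52) + gcd(42,1) + gcd(9,28) + gcd(26,23) + gcd(19,9) = 1+1+1+1+1+1 = 6.
Pick's theorem gives I = A − B/2 + 1 = 2126 − 6/2 + 1 = 2124.

2124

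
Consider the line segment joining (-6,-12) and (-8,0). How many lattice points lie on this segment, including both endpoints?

The number of lattice points on a segment between lattice points is gcd(|Δx|,|Δy|) + 1 = gcd(2,12) + 1 = 2 + 1 = 3.

3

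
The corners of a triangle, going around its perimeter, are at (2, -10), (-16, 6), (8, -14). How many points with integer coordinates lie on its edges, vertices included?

The number of boundary lattice points is Σ gcd(|Δx|,|Δy|) = gcd(18,16) + gcd(24,20) + gcd(6,4) = 2+4+2 = 8.

8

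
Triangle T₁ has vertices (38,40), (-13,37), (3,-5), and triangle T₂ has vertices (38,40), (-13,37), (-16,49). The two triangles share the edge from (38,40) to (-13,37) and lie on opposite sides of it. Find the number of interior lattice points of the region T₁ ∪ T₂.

The union is the simple quadrilateral with vertices (38,40), (3,-5), (-13,37), (-16,49) in order.
Using the shoelace formula, 2A = |(38·(-5) − 3·40) + (3·37 − (-13)·(-5)) + ((-13)·49 − (-16)·37) + ((-16)·40 − 38·49)| = 2811, so the area is 2811/2.
The number of boundary lattice points is Σ gcd(|Δx|,|Δy|) = gcd(35,45) + gcd(16,42) + gcd(3,12) + gcd(54,9) = 5+2+3+9 = 19.
By Pick's theorem I = A − B/2 + 1 = 2811/2 − 19/2 + 1 = 1397.

1397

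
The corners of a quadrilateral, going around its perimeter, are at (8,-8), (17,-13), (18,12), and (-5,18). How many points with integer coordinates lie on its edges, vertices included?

16

The number of boundary lattice points is Σ gcd(|Δx|,|Δy|) = gcd(9,5) + gcd(1,25) + gcd(23,6) + gcd(13,26) = 1+1+1+13 = 16.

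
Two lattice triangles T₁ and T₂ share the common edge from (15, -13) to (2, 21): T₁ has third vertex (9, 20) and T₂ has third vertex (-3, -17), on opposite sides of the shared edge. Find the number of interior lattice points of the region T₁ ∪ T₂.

The union is the simple quadrilateral with vertices (15, -13), (9, 20), (2, 21), (-3, -17) in order.
By the shoelace formula, twice the signed area is |(15·20 − 9·(-13)) + (9·21 − 2·20) + (2·(-17) − (-3)·21) + ((-3)·(-13) − 15·(-17))| = 889, so the area is 444.5.
Summing gcd(|Δx|,|Δy|) over the edges gives the boundary count: gcd(6,33) + gcd(7,1) + gcd(5,38) + gcd(18,4) = 3+1+1+2 = 7.
By Pick's theorem I = A − B/2 + 1 = 444.5 − 7/2 + 1 = 442.

442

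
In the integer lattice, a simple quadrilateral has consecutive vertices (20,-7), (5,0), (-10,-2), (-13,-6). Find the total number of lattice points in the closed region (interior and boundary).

Using the shoelace formula, 2A = |(20·0 − 5·(-7)) + (5·(-2) − (-10)·0) + ((-10)·(-6) − (-13)·(-2)) + ((-13)·(-7) − 20·(-6))| = 270, so the area is 135.
Summing gcd(|Δx|,|Δy|) over the edges gives the boundary count: gcd(15,7) + gcd(15,2) + gcd(3,4) + gcd(33,1) = 1+1+1+1 = 4.
Pick's theorem gives I = A − B/2 + 1 = 135 − 4/2 + 1 = 134, so the closed region contains I + B = 134 + 4 = 138 lattice points.

138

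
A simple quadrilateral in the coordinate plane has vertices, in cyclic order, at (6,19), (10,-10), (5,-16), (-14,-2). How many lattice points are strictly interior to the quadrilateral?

423

The shoelace formula gives twice the area as |[6·(-10) − 10·19] + [10·(-16) − 5·(-10)] + [5·(-2) − (-14)·(-16)] + [(-14)·19 − 6·(-2)]| = 848, so the area is 424.
The number of boundary lattice points is Σ gcd(|Δx|,|Δy|) = gcd(4,29) + gcd(5,6) + gcd(19,14) + gcd(20,21) = 1+1+1+1 = 4.
By Pick's theorem A = I + B/2 − 1, so I = 424 − 4/2 + 1 = 423.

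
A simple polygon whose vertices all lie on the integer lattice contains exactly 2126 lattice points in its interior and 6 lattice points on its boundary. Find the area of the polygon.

2128

Pick's theorem states A = I + B/2 − 1, so A = 2126 + 6/2 − 1 = 2128.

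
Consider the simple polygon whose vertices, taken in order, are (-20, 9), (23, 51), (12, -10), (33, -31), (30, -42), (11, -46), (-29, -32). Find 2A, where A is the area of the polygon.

The shoelace formula gives twice the area as |((-20)·51 − 23·9) + (23·(-10) − 12·51) + (12·(-31) − 33·(-10)) + (33·(-42) − 30·(-31)) + (30·(-46) − 11·(-42)) + (11·(-32) − (-29)·(-46)) + ((-29)·9 − (-20)·(-32))| = 6072, so the area is 3036.

6072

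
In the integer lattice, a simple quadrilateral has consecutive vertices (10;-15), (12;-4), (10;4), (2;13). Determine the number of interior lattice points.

92

By the shoelace formula, twice the signed area is |[10·(-4) − 12·(-15)] + [12·4 − 10·(-4)] + [10·13 − 2·4] + [2·(-15) − 10·13]| = 190, so the area is 95.
The number of boundary lattice points is Σ gcd(|Δx|,|Δy|) = gcd(2,11) + gcd(2,8) + gcd(8,9) + gcd(8,28) = 1+2+1+4 = 8.
By Pick's theorem A = I + B/2 − 1, so I = 95 − 8/2 + 1 = 92.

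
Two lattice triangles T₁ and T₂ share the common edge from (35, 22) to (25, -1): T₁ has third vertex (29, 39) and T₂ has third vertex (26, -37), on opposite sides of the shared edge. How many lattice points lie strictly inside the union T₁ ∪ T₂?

343

The union is the simple quadrilateral with vertices (35, 22), (29, 39), (25, -1), (26, -37) in order.
By the shoelace formula, twice the signed area is |(35·39 − 29·22) + (29·(-1) − 25·39) + (25·(-37) − 26·(-1)) + (26·22 − 35·(-37))| = 691, so the area is 691/2.
The number of boundary lattice points is Σ gcd(|Δx|,|Δy|) = gcd(6,17) + gcd(4,40) + gcd(1,36) + gcd(9,59) = 1+4+1+1 = 7.
By Pick's theorem I = A − B/2 + 1 = 691/2 − 7/2 + 1 = 343.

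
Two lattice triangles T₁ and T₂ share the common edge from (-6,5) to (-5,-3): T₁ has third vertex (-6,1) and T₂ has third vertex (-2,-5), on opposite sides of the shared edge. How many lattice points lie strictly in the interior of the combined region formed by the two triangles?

10

The union is the simple quadrilateral with vertices (-6,5), (-6,1), (-5,-3), (-2,-5) in order.
The shoelace formula gives twice the area as |((-6)·1 − (-6)·5) + ((-6)·(-3) − (-5)·1) + ((-5)·(-5) − (-2)·(-3)) + ((-2)·5 − (-6)·(-5))| = 26, so the area is 13.
The number of boundary lattice points is Σ gcd(|Δx|,|Δy|) = gcd(0,4) + gcd(1,4) + gcd(3,2) + gcd(4,10) = 4+1+1+2 = 8.
By Pick's theorem I = A − B/2 + 1 = 13 − 8/2 + 1 = 10.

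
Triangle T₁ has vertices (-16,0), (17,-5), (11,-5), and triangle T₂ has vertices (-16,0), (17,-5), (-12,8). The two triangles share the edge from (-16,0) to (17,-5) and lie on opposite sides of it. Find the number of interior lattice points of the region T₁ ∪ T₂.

The union is the simple quadrilateral with vertices (-16,0), (11,-5), (17,-5), (-12,8) in order.
The shoelace formula gives twice the area as |((-16)·(-5) − 11·0) + (11·(-5) − 17·(-5)) + (17·8 − (-12)·(-5)) + ((-12)·0 − (-16)·8)| = 314, so the area is 157.
Summing gcd(|Δx|,|Δy|) over the edges gives the boundary count: gcd(27,5) + gcd(6,0) + gcd(29,13) + gcd(4,8) = 1+6+1+4 = 12.
By Pick's theorem I = A − B/2 + 1 = 157 − 12/2 + 1 = 152.

152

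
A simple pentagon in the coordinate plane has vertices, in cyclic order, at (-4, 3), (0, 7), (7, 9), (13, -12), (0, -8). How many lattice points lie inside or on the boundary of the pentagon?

The shoelace formula gives twice the area as |((-4)·7 − 0·3) + (0·9 − 7·7) + (7·(-12) − 13·9) + (13·(-8) − 0·(-12)) + (0·3 − (-4)·(-8))| = 414, so the area is 207.
Along each edge there are gcd(|Δx|,|Δy|)+1 lattice points, so counting each shared vertex once the boundary has gcd(4,4) + gcd(7,2) + gcd(6,21) + gcd(13,4) + gcd(4,11) = 4+1+3+1+1 = 10.
Pick's theorem gives I = A − B/2 + 1 = 207 − 10/2 + 1 = 203, so the closed region contains I + B = 203 + 10 = 213 lattice points.

213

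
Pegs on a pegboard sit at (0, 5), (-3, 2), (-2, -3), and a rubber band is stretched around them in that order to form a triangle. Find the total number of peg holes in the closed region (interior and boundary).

Using the shoelace formula, 2A = |[0·2 − (-3)·5] + [(-3)·(-3) − (-2)·2] + [(-2)·5 − 0·(-3)]| = 18, so the area is 9.
Along each edge there are gcd(|Δx|,|Δy|)+1 lattice points, so counting each shared vertex once the boundary has gcd(3,3) + gcd(1,5) + gcd(2,8) = 3+1+2 = 6.
Pick's theorem gives I = A − B/2 + 1 = 9 − 6/2 + 1 = 7, so the closed region contains I + B = 7 + 6 = 13 lattice points.

13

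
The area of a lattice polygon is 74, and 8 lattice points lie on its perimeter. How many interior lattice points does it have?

Pick's theorem A = I + B/2 − 1 rearranges to I = A − B/2 + 1 = 74 − 8/2 + 1 = 71.

71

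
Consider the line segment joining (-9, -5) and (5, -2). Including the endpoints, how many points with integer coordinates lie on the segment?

The number of lattice points on a segment between lattice points is gcd(|Δx|,|Δy|) + 1 = gcd(14,3) + 1 = 1 + 1 = 2.

2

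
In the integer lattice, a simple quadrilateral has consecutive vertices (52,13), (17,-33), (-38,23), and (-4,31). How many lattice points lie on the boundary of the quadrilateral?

6

The number of boundary lattice points is Σ gcd(|Δx|,|Δy|) = gcd(35,46) + gcd(55,56) + gcd(34,8) + gcd(56,18) = 1+1+2+2 = 6.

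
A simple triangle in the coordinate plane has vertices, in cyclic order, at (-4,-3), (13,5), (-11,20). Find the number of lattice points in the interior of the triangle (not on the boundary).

Using the shoelace formula, 2A = |((-4)·5 − 13·(-3)) + (13·20 − (-11)·5) + ((-11)·(-3) − (-4)·20)| = 447, so the area is 447/2.
Along each edge there are gcd(|Δx|,|Δy|)+1 lattice points, so counting each shared vertex once the boundary has gcd(17,8) + gcd(24,15) + gcd(7,23) = 1+3+1 = 5.
By Pick's theorem A = I + B/2 − 1, so I = 447/2 − 5/2 + 1 = 222.

222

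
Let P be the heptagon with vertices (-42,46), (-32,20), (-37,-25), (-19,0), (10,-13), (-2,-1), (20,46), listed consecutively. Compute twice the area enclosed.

4688

Using the shoelace formula, 2A = |((-42)·20 − (-32)·46) + ((-32)·(-25) − (-37)·20) + ((-37)·0 − (-19)·(-25)) + ((-19)·(-13) − 10·0) + (10·(-1) − (-2)·(-13)) + ((-2)·46 − 20·(-1)) + (20·46 − (-42)·46)| = 4688, so the area is 2344.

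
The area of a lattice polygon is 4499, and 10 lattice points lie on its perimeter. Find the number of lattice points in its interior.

From Pick's theorem, I = A − B/2 + 1 = 4499 − 10/2 + 1 = 4495.

4495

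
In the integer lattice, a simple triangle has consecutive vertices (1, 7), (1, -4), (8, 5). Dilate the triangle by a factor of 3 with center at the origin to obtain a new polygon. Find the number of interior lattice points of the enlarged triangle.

Using the shoelace formula, 2A = |[1·(-4) − 1·7] + [1·5 − 8·(-4)] + [8·7 − 1·5]| = 77, so the area is 38.5.
Along each edge there are gcd(|Δx|,|Δy|)+1 lattice points, so counting each shared vertex once the boundary has gcd(0,11) + gcd(7,9) + gcd(7,2) = 11+1+1 = 13.
Scaling by 3 multiplies the area by 3² = 9 (so the new area is 693/2) and multiplies the boundary lattice-point count by 3, giving 39.
By Pick's theorem, the interior count of the dilated polygon is 693/2 − 39/2 + 1 = 328.

328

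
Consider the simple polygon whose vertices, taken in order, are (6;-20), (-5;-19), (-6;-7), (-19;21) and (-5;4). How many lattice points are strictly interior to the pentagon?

By the shoelace formula, twice the signed area is |(6·(-19) − (-5)·(-20)) + ((-5)·(-7) − (-6)·(-19)) + ((-6)·21 − (-19)·(-7)) + ((-19)·4 − (-5)·21) + ((-5)·(-20) − 6·4)| = 447, so the area is 447/2.
The number of boundary lattice points is Σ gcd(|Δx|,|Δy|) = gcd(11,1) + gcd(1,12) + gcd(13,28) + gcd(14,17) + gcd(11,24) = 1+1+1+1+1 = 5.
Pick's theorem gives I = A − B/2 + 1 = 447/2 − 5/2 + 1 = 222.

222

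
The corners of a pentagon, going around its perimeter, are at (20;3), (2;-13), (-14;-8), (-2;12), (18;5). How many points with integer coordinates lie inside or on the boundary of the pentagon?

Using the shoelace formula, 2A = |[20·(-13) − 2·3] + [2·(-8) − (-14)·(-13)] + [(-14)·12 − (-2)·(-8)] + [(-2)·5 − 18·12] + [18·3 − 20·5]| = 920, so the area is 460.
The number of boundary lattice points is Σ gcd(|Δx|,|Δy|) = gcd(18,16) + gcd(16,5) + gcd(12,20) + gcd(20,7) + gcd(2,2) = 2+1+4+1+2 = 10.
Pick's theorem gives I = A − B/2 + 1 = 460 − 10/2 + 1 = 456, so the closed region contains I + B = 456 + 10 = 466 lattice points.

466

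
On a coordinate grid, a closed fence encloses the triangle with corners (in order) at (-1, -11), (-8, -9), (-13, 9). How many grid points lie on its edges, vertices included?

The number of boundary lattice points is Σ gcd(|Δx|,|Δy|) = gcd(7,2) + gcd(5,18) + gcd(12,20) = 1+1+4 = 6.

6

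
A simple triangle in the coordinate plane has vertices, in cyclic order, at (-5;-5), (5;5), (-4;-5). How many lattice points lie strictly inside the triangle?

0

The shoelace formula gives twice the area as |((-5)·5 − 5·(-5)) + (5·(-5) − (-4)·5) + ((-4)·(-5) − (-5)·(-5))| = 10, so the area is 5.
The number of boundary lattice points is Σ gcd(|Δx|,|Δy|) = gcd(10,10) + gcd(9,10) + gcd(1,0) = 10+1+1 = 12.
By Pick's theorem A = I + B/2 − 1, so I = 5 − 12/2 + 1 = 0.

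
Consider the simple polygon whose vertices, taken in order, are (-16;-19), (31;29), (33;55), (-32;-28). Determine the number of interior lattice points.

933

By the shoelace formula, twice the signed area is |[(-16)·29 − 31·(-19)] + [31·55 − 33·29] + [33·(-28) − (-32)·55] + [(-32)·(-19) − (-16)·(-28)]| = 1869, so the area is 1869/2.
The number of boundary lattice points is Σ gcd(|Δx|,|Δy|) = gcd(47,48) + gcd(2,26) + gcd(65,83) + gcd(16,9) = 1+2+1+1 = 5.
By Pick's theorem A = I + B/2 − 1, so I = 1869/2 − 5/2 + 1 = 933.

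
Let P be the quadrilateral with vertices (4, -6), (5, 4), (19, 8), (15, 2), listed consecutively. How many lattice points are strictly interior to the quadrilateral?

Using the shoelace formula, 2A = |(4·4 − 5·(-6)) + (5·8 − 19·4) + (19·2 − 15·8) + (15·(-6) − 4·2)| = 170, so the area is 85.
The number of boundary lattice points is Σ gcd(|Δx|,|Δy|) = gcd(1,10) + gcd(14,4) + gcd(4,6) + gcd(11,8) = 1+2+2+1 = 6.
By Pick's theorem A = I + B/2 − 1, so I = 85 − 6/2 + 1 = 83.

83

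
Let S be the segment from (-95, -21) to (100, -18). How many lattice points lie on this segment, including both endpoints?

4

The number of lattice points on a segment between lattice points is gcd(|Δx|,|Δy|) + 1 = gcd(195,3) + 1 = 3 + 1 = 4.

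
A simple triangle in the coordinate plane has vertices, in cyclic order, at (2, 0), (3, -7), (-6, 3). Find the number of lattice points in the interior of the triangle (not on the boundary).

By the shoelace formula, twice the signed area is |(2·(-7) − 3·0) + (3·3 − (-6)·(-7)) + ((-6)·0 − 2·3)| = 53, so the area is 53/2.
Along each edge there are gcd(|Δx|,|Δy|)+1 lattice points, so counting each shared vertex once the boundary has gcd(1,7) + gcd(9,10) + gcd(8,3) = 1+1+1 = 3.
Pick's theorem gives I = A − B/2 + 1 = 53/2 − 3/2 + 1 = 26.

26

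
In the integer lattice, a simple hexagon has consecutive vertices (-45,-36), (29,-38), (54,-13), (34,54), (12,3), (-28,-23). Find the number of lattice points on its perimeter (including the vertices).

Along each edge there are gcd(|Δx|,|Δy|)+1 lattice points, so counting each shared vertex once the boundary has gcd(74,2) + gcd(25,25) + gcd(20,67) + gcd(22,51) + gcd(40,26) + gcd(17,13) = 2+25+1+1+2+1 = 32.

32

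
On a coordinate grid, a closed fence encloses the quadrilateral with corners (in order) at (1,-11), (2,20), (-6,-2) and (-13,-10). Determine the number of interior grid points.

By the shoelace formula, twice the signed area is |(1·20 − 2·(-11)) + (2·(-2) − (-6)·20) + ((-6)·(-10) − (-13)·(-2)) + ((-13)·(-11) − 1·(-10))| = 345, so the area is 172.5.
Along each edge there are gcd(|Δx|,|Δy|)+1 lattice points, so counting each shared vertex once the boundary has gcd(1,31) + gcd(8,22) + gcd(7,8) + gcd(14,1) = 1+2+1+1 = 5.
Pick's theorem gives I = A − B/2 + 1 = 172.5 − 5/2 + 1 = 171.

171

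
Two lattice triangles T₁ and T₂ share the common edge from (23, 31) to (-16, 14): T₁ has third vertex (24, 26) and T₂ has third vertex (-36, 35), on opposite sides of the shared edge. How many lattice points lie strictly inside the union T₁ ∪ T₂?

The union is the simple quadrilateral with vertices (23, 31), (24, 26), (-16, 14), (-36, 35) in order.
Using the shoelace formula, 2A = |[23·26 − 24·31] + [24·14 − (-16)·26] + [(-16)·35 − (-36)·14] + [(-36)·31 − 23·35]| = 1371, so the area is 1371/2.
Along each edge there are gcd(|Δx|,|Δy|)+1 lattice points, so counting each shared vertex once the boundary has gcd(1,5) + gcd(40,12) + gcd(20,21) + gcd(59,4) = 1+4+1+1 = 7.
By Pick's theorem I = A − B/2 + 1 = 1371/2 − 7/2 + 1 = 683.

683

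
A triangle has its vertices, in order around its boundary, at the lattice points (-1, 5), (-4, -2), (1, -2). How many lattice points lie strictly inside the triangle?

Using the shoelace formula, 2A = |((-1)·(-2) − (-4)·5) + ((-4)·(-2) − 1·(-2)) + (1·5 − (-1)·(-2))| = 35, so the area is 35/2.
Summing gcd(|Δx|,|Δy|) over the edges gives the boundary count: gcd(3,7) + gcd(5,0) + gcd(2,7) = 1+5+1 = 7.
By Pick's theorem A = I + B/2 − 1, so I = 35/2 − 7/2 + 1 = 15.

15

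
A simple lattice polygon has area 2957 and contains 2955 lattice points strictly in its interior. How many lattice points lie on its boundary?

Pick's theorem gives A = I + B/2 − 1, so B = 2(A − I + 1) = 2(2957 − 2955 + 1) = 6.

6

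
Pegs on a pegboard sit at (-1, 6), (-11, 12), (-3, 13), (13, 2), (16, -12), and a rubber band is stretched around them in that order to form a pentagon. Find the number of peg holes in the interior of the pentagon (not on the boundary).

The shoelace formula gives twice the area as |((-1)·12 − (-11)·6) + ((-11)·13 − (-3)·12) + ((-3)·2 − 13·13) + (13·(-12) − 16·2) + (16·6 − (-1)·(-12))| = 332, so the area is 166.
The number of boundary lattice points is Σ gcd(|Δx|,|Δy|) = gcd(10,6) + gcd(8,1) + gcd(16,11) + gcd(3,14) + gcd(17,18) = 2+1+1+1+1 = 6.
Pick's theorem gives I = A − B/2 + 1 = 166 − 6/2 + 1 = 164.

164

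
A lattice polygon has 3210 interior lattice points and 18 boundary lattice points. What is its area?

3218

Pick's theorem states A = I + B/2 − 1, so A = 3210 + 18/2 − 1 = 3218.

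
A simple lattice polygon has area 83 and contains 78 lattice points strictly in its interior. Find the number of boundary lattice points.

12

Pick's theorem gives A = I + B/2 − 1, so B = 2(A − I + 1) = 2(83 − 78 + 1) = 12.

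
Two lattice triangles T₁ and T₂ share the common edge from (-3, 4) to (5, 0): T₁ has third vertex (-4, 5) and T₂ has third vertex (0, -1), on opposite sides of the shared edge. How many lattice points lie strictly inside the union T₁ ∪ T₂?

The union is the simple quadrilateral with vertices (-3, 4), (-4, 5), (5, 0), (0, -1) in order.
By the shoelace formula, twice the signed area is |[(-3)·5 − (-4)·4] + [(-4)·0 − 5·5] + [5·(-1) − 0·0] + [0·4 − (-3)·(-1)]| = 32, so the area is 16.
Summing gcd(|Δx|,|Δy|) over the edges gives the boundary count: gcd(1,1) + gcd(9,5) + gcd(5,1) + gcd(3,5) = 1+1+1+1 = 4.
By Pick's theorem I = A − B/2 + 1 = 16 − 4/2 + 1 = 15.

15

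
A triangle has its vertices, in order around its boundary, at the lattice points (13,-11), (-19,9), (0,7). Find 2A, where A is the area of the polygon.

Using the shoelace formula, 2A = |(13·9 − (-19)·(-11)) + ((-19)·7 − 0·9) + (0·(-11) − 13·7)| = 316, so the area is 158.

316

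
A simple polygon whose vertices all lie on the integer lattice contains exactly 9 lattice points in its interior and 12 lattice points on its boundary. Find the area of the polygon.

14

By Pick's theorem, A = I + B/2 − 1 = 9 + 12/2 − 1 = 14.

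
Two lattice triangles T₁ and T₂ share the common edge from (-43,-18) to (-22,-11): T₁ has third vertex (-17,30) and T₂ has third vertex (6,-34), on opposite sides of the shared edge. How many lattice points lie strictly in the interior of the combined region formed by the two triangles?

The union is the simple quadrilateral with vertices (-43,-18), (-17,30), (-22,-11), (6,-34) in order.
Using the shoelace formula, 2A = |((-43)·30 − (-17)·(-18)) + ((-17)·(-11) − (-22)·30) + ((-22)·(-34) − 6·(-11)) + (6·(-18) − (-43)·(-34))| = 1505, so the area is 1505/2.
The number of boundary lattice points is Σ gcd(|Δx|,|Δy|) = gcd(26,48) + gcd(5,41) + gcd(28,23) + gcd(49,16) = 2+1+1+1 = 5.
By Pick's theorem I = A − B/2 + 1 = 1505/2 − 5/2 + 1 = 751.

751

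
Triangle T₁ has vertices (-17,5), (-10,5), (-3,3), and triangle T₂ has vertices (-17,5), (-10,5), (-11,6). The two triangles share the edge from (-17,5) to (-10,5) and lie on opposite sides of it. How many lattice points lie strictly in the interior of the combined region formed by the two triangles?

9

The union is the simple quadrilateral with vertices (-17,5), (-3,3), (-10,5), (-11,6) in order.
By the shoelace formula, twice the signed area is |[(-17)·3 − (-3)·5] + [(-3)·5 − (-10)·3] + [(-10)·6 − (-11)·5] + [(-11)·5 − (-17)·6]| = 21, so the area is 10.5.
Summing gcd(|Δx|,|Δy|) over the edges gives the boundary count: gcd(14,2) + gcd(7,2) + gcd(1,1) + gcd(6,1) = 2+1+1+1 = 5.
By Pick's theorem I = A − B/2 + 1 = 10.5 − 5/2 + 1 = 9.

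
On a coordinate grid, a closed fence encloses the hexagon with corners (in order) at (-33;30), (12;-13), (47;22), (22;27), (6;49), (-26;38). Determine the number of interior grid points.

Using the shoelace formula, 2A = |[(-33)·(-13) − 12·30] + [12·22 − 47·(-13)] + [47·27 − 22·22] + [22·49 − 6·27] + [6·38 − (-26)·49] + [(-26)·30 − (-33)·38]| = 4621, so the area is 4621/2.
Along each edge there are gcd(|Δx|,|Δy|)+1 lattice points, so counting each shared vertex once the boundary has gcd(45,43) + gcd(35,35) + gcd(25,5) + gcd(16,22) + gcd(32,11) + gcd(7,8) = 1+35+5+2+1+1 = 45.
Pick's theorem gives I = A − B/2 + 1 = 4621/2 − 45/2 + 1 = 2289.

2289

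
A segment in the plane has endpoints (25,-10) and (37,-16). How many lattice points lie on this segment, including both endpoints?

7

The number of lattice points on a segment between lattice points is gcd(|Δx|,|Δy|) + 1 = gcd(12,6) + 1 = 6 + 1 = 7.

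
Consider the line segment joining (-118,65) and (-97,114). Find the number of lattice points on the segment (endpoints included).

8

The number of lattice points on a segment between lattice points is gcd(|Δx|,|Δy|) + 1 = gcd(21,49) + 1 = 7 + 1 = 8.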